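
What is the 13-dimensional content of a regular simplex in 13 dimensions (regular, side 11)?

For a regular n-simplex with edge a, V = (a^n / n!)·√((n+1)/2^n). With a=11, n=13: V ≈ 229.189.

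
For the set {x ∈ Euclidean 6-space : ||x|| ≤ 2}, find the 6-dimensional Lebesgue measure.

Volume = π^{6/2}·(2)^6/Γ(4) = 32·π^3/3 ≈ 330.734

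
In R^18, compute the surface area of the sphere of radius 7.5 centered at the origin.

|∂B_18(7.5)| = 2189469451904296875·π^9/58720256 ≈ 1.11148e+15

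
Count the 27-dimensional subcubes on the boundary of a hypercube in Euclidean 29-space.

Choose 27 of 29 axes to span the face (C(29,27) = 406 ways), then fix each of the remaining 2 coordinates at one of its two extreme values (2^2 = 4 ways): 406·4 = 1624.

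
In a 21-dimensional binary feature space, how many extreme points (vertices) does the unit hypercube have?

Each vertex is a binary string of length 21, so there are 2^21 = 2097152.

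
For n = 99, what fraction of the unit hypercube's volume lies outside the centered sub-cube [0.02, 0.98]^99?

1 - (1 - 2·0.02)^99 = 1 - 0.96^99 ≈ 0.982427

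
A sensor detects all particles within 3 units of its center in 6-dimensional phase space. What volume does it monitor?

V = 243·π^3/2 ≈ 3767.26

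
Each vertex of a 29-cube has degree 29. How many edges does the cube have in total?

Number of 1-faces = C(29,1)·2^(29-1) = 29·268435456 = 7784628224.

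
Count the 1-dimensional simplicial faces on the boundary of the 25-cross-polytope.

f_1(25-orthoplex) = 2^2 · (25 choose 2) = 1200.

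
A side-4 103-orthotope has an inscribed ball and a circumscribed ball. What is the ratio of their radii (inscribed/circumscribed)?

Ratio = (s/2)/(s√103/2) = 103^(-1/2) ≈ 0.0985329.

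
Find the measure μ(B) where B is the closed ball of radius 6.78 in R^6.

Volume = π^{6/2}·(6.78)^6/Γ(4) ≈ 501969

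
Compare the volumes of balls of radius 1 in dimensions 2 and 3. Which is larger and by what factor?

V_2(1) ≈ 3.14159, V_3(1) ≈ 4.18879. The 3-ball is larger by a factor of 1.333.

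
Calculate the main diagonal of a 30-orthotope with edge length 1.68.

d = √(1.68² + 1.68² + ... + 1.68²) [30 terms] = √(30·1.68²) = 1.68√30 ≈ 9.20174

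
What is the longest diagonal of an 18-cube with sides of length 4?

Diagonal = √18 · 4 ≈ 16.9706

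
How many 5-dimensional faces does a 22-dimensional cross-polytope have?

An n-cross-polytope has 2^(k+1)·C(n,k+1) k-faces. Here 2^6·C(22,6) = 64·74613 = 4775232.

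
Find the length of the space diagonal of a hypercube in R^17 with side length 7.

d = √(7² + 7² + ... + 7²) [17 terms] = √(17·7²) = 7√17 ≈ 28.8617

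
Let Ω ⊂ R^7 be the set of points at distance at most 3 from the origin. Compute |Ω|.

V = 11664·π^3/35 ≈ 10333.1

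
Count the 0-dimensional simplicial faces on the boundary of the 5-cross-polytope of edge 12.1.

An n-cross-polytope has 2^(k+1)·C(n,k+1) k-faces. Here 2^1·C(5,1) = 2·5 = 10.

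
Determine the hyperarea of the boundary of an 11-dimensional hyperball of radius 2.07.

The surface area of an n-ball is 2π^(n/2) r^(n-1) / Γ(n/2). For n=11, r=2.07: 29936.5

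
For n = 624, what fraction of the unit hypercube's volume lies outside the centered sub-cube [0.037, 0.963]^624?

1 - (1 - 2·0.037)^624 = 1 - 0.926^624 ≈ 1 - 1.463e-21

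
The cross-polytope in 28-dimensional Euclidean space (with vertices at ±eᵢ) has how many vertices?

Number of vertices = 2n = 56.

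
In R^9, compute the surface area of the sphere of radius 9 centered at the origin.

S_9(9) = 2·π^(9/2)·(9)^8 / Γ(9/2) = 459165024·π^4/35 ≈ 1.27791e+09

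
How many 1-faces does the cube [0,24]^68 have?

Each of the 2^68 = 295147905179352825856 vertices has degree 68; total edges = 68·2^68/2 = 10035028776097996079104.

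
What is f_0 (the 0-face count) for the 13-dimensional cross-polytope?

f_0(13-orthoplex) = 2^1 · (13 choose 1) = 26.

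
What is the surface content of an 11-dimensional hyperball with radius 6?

S_11(6) = 2·π^(11/2)·(6)^10 / Γ(11/2) = 143327232·π^5/35 ≈ 1.25317e+09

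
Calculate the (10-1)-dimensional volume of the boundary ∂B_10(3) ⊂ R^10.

S_10(3) = 2·π^(10/2)·(3)^9 / Γ(10/2) = 6561·π^5/4 ≈ 501949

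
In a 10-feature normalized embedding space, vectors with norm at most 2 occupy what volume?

The n-ball volume is π^(n/2)·r^n/Γ(n/2+1). With n=10, r=2: V = 128·π^5/15 ≈ 2611.37.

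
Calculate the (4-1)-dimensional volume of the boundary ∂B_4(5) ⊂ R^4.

The surface area of an n-ball is 2π^(n/2) r^(n-1) / Γ(n/2). For n=4, r=5: 250·π^2 ≈ 2467.4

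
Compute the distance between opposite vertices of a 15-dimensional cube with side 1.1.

d = √(1.1² + 1.1² + ... + 1.1²) [15 terms] = √(15·1.1²) = 1.1√15 ≈ 4.26028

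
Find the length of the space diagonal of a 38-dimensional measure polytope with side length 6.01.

The space diagonal of an n-cube of side s is s√n. Here 6.01·√38 ≈ 37.0481.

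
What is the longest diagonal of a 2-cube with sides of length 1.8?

||(1.8,1.8,...,1.8)|| = √(2)·1.8 ≈ 2.54558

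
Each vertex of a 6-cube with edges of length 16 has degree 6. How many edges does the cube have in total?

An n-cube has n·2^(n-1) edges. With n = 6: 6·32 = 192.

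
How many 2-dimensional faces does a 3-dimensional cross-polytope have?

f_2(3-orthoplex) = 2^3 · (3 choose 3) = 8.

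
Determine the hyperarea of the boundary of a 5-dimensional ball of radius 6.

The surface area of an n-ball is 2π^(n/2) r^(n-1) / Γ(n/2). For n=5, r=6: 3456·π^2 ≈ 34109.4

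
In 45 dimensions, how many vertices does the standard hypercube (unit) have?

An n-cube has 2^n vertices; for n = 45 that is 2^45 = 35184372088832.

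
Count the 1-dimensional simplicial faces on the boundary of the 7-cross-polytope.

An n-cross-polytope has 2^(k+1)·C(n,k+1) k-faces. Here 2^2·C(7,2) = 4·21 = 84.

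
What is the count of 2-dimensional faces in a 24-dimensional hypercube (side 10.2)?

An n-cube has C(n,k)·2^(n-k) k-faces. Here C(24,2)·2^22 = 276·4194304 = 1157627904.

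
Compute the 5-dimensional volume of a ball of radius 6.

V = 20736·π^2/5 ≈ 40931.2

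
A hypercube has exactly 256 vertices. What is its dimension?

Since 2^n = 256, we have n = 8.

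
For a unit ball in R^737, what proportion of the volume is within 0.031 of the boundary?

1 - (1-0.031)^737 ≈ 1 - 8.33e-11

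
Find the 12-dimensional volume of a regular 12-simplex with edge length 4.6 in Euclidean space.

V = (4.6^12 / 12!) · √((12+1) / 2^12) ≈ 0.0105572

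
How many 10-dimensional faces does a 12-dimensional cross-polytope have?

Each 10-face is the convex hull of 11 vertices, one chosen as ±e_i from each of 11 distinct axes: 2^11·C(12,11) = 24576.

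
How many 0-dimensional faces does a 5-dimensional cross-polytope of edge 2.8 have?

Number of 0-faces = 2^(0+1) · C(5,0+1) = 2 · 5 = 10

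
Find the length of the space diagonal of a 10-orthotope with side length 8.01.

The space diagonal of an n-cube of side s is s√n. Here 8.01·√10 ≈ 25.3298.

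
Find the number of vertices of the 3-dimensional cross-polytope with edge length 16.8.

An n-cross-polytope has 2n vertices; here n = 3, giving 6.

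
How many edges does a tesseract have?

Number of 1-faces = C(4,1)·2^(4-1) = 4·8 = 32.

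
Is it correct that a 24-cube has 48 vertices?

False. The 24-cube has 2^24 = 16777216 vertices.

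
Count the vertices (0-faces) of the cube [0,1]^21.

The 21-cube has 2^21 = 2097152 vertices.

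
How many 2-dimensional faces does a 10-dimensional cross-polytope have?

Each 2-face is the convex hull of 3 vertices, one chosen as ±e_i from each of 3 distinct axes: 2^3·C(10,3) = 960.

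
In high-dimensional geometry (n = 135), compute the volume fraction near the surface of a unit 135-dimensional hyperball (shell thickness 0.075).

1 - (1-0.075)^135 ≈ 0.999973 ≈ 99.997314%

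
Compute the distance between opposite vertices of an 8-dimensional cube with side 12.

Diagonal = √8 · 12 ≈ 33.9411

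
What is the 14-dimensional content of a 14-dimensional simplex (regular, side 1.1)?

V_14 = √(15) · 1.1^14 / (14! · 2^(14/2)) ≈ 1.31803e-12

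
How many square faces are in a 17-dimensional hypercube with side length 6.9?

Number of 2-faces = C(17,2) · 2^(17-2) = 136 · 32768 = 4456448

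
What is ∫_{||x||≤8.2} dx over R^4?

V_4(8.2) = π^(4/2) · (8.2)^4 / Γ(4/2 + 1) ≈ 22311.3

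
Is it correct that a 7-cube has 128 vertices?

True. The 7-cube has 2^7 = 128 vertices.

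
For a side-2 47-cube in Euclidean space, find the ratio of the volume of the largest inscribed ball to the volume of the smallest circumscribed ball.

V_in / V_out = (r_in/r_out)^47 = (1/√47)^47 = 47^(-47/2) ≈ 5.07809e-40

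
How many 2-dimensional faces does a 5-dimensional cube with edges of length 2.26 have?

f_2(5-cube) = (5 choose 2) · 2^3 = 80.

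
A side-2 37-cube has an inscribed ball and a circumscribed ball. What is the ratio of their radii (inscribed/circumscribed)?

r_in = 2/2 (half the side); r_out = 2√37/2 (half the diagonal). Ratio = 1/√37 ≈ 0.164399.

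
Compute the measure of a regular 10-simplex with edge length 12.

Volume = 12^10 · √(11/2^10) / 10! ≈ 1768.46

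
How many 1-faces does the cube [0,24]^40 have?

Each of the 2^40 = 1099511627776 vertices has degree 40; total edges = 40·2^40/2 = 21990232555520.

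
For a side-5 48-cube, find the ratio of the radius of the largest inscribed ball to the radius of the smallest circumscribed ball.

r_in = 5/2 (half the side); r_out = 5√48/2 (half the diagonal). Ratio = 1/√48 ≈ 0.144338.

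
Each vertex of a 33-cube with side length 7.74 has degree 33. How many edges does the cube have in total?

Each of the 2^33 = 8589934592 vertices has degree 33; total edges = 33·2^33/2 = 141733920768.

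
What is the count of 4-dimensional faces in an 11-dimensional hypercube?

Number of 4-faces = C(11,4) · 2^(11-4) = 330 · 128 = 42240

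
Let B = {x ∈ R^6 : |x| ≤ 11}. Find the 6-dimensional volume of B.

Volume = π^{6/2}·(11)^6/Γ(4) = 1771561·π^3/6 ≈ 9.15492e+06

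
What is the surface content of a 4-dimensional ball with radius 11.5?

|∂B_4(11.5)| = 12167·π^2/4 ≈ 30020.9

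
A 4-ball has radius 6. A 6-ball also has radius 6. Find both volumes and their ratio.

V_4(6) ≈ 6395.5. V_6(6) ≈ 241105. Ratio V_4/V_6 ≈ 0.02653.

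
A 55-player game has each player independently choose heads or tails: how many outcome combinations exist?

An n-cube has 2^n vertices; for n = 55 that is 2^55 = 36028797018963968.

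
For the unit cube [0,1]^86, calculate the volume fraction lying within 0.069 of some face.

1 - (1 - 2·0.069)^86 = 1 - 0.862^86 ≈ 0.999997158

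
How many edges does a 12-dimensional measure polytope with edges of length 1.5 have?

Each of the 2^12 = 4096 vertices has degree 12; total edges = 12·2^12/2 = 24576.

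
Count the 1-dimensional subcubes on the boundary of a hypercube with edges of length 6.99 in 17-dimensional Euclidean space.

Number of 1-faces = C(17,1) · 2^(17-1) = 17 · 65536 = 1114112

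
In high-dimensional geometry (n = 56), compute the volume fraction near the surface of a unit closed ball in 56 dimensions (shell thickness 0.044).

1 - (1-0.044)^56 ≈ 0.919529 ≈ 91.95%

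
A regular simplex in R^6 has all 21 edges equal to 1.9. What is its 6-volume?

V = (1.9^6 / 6!) · √((6+1) / 2^6) ≈ 0.0216097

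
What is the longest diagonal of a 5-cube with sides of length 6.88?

d = √(6.88² + 6.88² + ... + 6.88²) [5 terms] = √(5·6.88²) = 6.88√5 ≈ 15.3841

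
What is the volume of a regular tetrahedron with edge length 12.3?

Volume = (√2/12) · 12.3³ = 219.305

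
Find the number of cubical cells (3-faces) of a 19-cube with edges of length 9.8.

An n-cube has C(n,k)·2^(n-k) k-faces. Here C(19,3)·2^16 = 969·65536 = 63504384.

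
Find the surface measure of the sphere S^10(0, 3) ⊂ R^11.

S = n·V_n(r)/r = 11·V_11(3)/3 (volume-to-surface relation), giving 139968·π^5/35 ≈ 1.2238e+06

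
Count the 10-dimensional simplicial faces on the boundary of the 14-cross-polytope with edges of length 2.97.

An n-cross-polytope has 2^(k+1)·C(n,k+1) k-faces. Here 2^11·C(14,11) = 2048·364 = 745472.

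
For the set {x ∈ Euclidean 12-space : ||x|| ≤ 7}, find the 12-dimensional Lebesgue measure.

V_12(7) = π^(12/2) · (7)^12 / Γ(12/2 + 1) = 13841287201·π^6/720 ≈ 1.84818e+10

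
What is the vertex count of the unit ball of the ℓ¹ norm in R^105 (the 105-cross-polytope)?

An n-cross-polytope has 2n vertices; here n = 105, giving 210.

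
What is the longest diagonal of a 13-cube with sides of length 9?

d = √(9² + 9² + ... + 9²) [13 terms] = √(13·9²) = 9√13 ≈ 32.45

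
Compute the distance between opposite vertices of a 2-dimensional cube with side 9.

Diagonal = √2 · 9 ≈ 12.7279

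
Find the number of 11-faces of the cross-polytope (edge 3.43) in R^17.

Each 11-face is the convex hull of 12 vertices, one chosen as ±e_i from each of 12 distinct axes: 2^12·C(17,12) = 25346048.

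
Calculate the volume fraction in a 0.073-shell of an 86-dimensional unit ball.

Shell fraction = 1 - (1-0.073)^86 ≈ 0.998525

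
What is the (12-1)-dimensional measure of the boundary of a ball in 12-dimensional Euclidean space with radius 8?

|∂B_12(8)| = 2147483648·π^6/15 ≈ 1.37638e+11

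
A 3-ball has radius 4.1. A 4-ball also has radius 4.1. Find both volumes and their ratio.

V_3(4.1) ≈ 288.696. V_4(4.1) ≈ 1394.46. Ratio V_3/V_4 ≈ 0.207.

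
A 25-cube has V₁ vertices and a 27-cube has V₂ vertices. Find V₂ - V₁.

V₁ = 2^25 = 33554432. V₂ = 2^27 = 134217728. V₂ - V₁ = 100663296.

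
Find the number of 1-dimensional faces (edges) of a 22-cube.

Number of 1-faces = C(22,1)·2^(22-1) = 22·2097152 = 46137344.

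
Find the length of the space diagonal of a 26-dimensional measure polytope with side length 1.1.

The space diagonal of an n-cube of side s is s√n. Here 1.1·√26 ≈ 5.60892.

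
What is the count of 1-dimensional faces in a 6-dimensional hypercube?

f_1(6-cube) = (6 choose 1) · 2^5 = 192.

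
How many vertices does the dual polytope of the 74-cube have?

The vertices are ±e_1, ..., ±e_74, so there are 2·74 = 148.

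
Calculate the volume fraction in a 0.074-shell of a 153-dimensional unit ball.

1 - (1-0.074)^153 ≈ 0.999992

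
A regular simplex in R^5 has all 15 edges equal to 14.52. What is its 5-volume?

For a regular n-simplex with edge a, V = (a^n / n!)·√((n+1)/2^n). With a=14.52, n=5: V ≈ 2328.91.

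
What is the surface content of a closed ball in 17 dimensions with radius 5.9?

S_17(5.9) = 2·π^(17/2)·(5.9)^16 / Γ(17/2) ≈ 5.16704e+12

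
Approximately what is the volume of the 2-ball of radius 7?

Volume = π^{2/2}·(7)^2/Γ(2) = 49·π ≈ 153.938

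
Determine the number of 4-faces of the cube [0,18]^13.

Number of 4-faces = C(13,4) · 2^(13-4) = 715 · 512 = 366080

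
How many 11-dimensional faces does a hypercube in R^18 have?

f_11(18-cube) = (18 choose 11) · 2^7 = 4073472.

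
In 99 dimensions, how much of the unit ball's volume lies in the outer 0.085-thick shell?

1 - (1-0.085)^99 ≈ 0.999848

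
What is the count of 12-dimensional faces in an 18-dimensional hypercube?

An n-cube has C(n,k)·2^(n-k) k-faces. Here C(18,12)·2^6 = 18564·64 = 1188096.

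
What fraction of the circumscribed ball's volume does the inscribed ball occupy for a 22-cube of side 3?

V_in / V_out = (r_in/r_out)^22 = (1/√22)^22 = 22^(-22/2) ≈ 1.7114e-15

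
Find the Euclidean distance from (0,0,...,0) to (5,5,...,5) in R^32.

||(5,5,...,5)|| = √(32)·5 ≈ 28.2843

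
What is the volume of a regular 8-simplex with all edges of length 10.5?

V_8 = √(9) · 10.5^8 / (8! · 2^(8/2)) ≈ 687.061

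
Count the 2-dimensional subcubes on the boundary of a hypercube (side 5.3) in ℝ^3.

f_2(3-cube) = (3 choose 2) · 2^1 = 6.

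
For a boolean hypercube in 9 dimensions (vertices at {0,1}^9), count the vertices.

Each vertex is a binary string of length 9, so there are 2^9 = 512.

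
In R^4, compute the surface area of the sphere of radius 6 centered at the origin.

S_4(6) = 2·π^(4/2)·(6)^3 / Γ(4/2) = 432·π^2 ≈ 4263.67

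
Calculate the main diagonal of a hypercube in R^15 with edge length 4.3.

d = √(4.3² + 4.3² + ... + 4.3²) [15 terms] = √(15·4.3²) = 4.3√15 ≈ 16.6538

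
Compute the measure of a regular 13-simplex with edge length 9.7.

For a regular n-simplex with edge a, V = (a^n / n!)·√((n+1)/2^n). With a=9.7, n=13: V ≈ 44.6808.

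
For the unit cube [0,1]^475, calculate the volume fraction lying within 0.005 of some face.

1 - (1 - 2·0.005)^475 = 1 - 0.99^475 ≈ 0.991553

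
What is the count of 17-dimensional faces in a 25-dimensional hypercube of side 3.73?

An n-cube has C(n,k)·2^(n-k) k-faces. Here C(25,17)·2^8 = 1081575·256 = 276883200.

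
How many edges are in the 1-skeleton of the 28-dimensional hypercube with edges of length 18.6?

The 28-cube has n·2^(n-1) = 28·2^27 = 28·134217728 = 3758096384 edges.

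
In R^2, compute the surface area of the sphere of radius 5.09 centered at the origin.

|∂B_2(5.09)| = 2πr = 2π·5.09 ≈ 31.9814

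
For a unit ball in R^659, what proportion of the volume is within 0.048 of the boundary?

V(inner)/V(outer) = ((1-0.048)/1)^659 ≈ 8.351e-15, so the shell fraction is 1 - 8.351e-15.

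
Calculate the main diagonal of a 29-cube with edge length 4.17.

||(4.17,4.17,...,4.17)|| = √(29)·4.17 ≈ 22.4561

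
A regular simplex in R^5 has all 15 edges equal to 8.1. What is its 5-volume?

V_5 = √(6) · 8.1^5 / (5! · 2^(5/2)) ≈ 125.818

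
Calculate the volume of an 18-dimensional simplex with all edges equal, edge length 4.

V_18 = √(19) · 4^18 / (18! · 2^(18/2)) ≈ 9.13788e-08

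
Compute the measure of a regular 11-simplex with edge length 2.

V = (2^11 / 11!) · √((11+1) / 2^11) ≈ 3.92735e-06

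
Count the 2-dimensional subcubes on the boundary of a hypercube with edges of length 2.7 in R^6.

Choose 2 of 6 axes to span the face (C(6,2) = 15 ways), then fix each of the remaining 4 coordinates at one of its two extreme values (2^4 = 16 ways): 15·16 = 240.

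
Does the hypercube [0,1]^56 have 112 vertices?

False. The 56-cube has 2^56 = 72057594037927936 vertices.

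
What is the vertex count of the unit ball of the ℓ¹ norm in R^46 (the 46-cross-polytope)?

The 46-dimensional cross-polytope has 2n = 2·46 = 92 vertices.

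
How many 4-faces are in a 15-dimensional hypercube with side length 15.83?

An n-cube has C(n,k)·2^(n-k) k-faces. Here C(15,4)·2^11 = 1365·2048 = 2795520.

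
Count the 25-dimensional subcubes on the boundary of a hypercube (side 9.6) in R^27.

f_25(27-cube) = (27 choose 25) · 2^2 = 1404.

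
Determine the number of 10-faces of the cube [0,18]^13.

Number of 10-faces = C(13,10) · 2^(13-10) = 286 · 8 = 2288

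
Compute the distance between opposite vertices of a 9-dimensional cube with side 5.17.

||(5.17,5.17,...,5.17)|| = √(9)·5.17 = 15.51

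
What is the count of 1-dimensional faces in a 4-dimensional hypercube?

Number of 1-faces = C(4,1) · 2^(4-1) = 4 · 8 = 32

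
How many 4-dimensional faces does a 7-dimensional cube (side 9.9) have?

Choose 4 of 7 axes to span the face (C(7,4) = 35 ways), then fix each of the remaining 3 coordinates at one of its two extreme values (2^3 = 8 ways): 35·8 = 280.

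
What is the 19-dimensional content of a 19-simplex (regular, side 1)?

V = (1^19 / 19!) · √((19+1) / 2^19) ≈ 5.07733e-20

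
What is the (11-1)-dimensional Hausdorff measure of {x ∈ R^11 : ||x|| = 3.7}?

The surface area of an n-ball is 2π^(n/2) r^(n-1) / Γ(n/2). For n=11, r=3.7: 9.96586e+06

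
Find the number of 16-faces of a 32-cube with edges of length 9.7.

f_16(32-cube) = (32 choose 16) · 2^16 = 39392404439040.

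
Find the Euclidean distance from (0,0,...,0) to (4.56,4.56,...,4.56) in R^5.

The space diagonal of an n-cube of side s is s√n. Here 4.56·√5 ≈ 10.1965.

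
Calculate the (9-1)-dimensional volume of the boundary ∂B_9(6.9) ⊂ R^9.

The surface area of an n-ball is 2π^(n/2) r^(n-1) / Γ(n/2). For n=9, r=6.9: 1.52529e+08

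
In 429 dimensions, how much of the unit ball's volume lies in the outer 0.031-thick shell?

V(inner)/V(outer) = ((1-0.031)/1)^429 ≈ 1.358e-06, so the shell fraction is 0.999998642.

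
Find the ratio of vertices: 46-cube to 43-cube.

The 46-cube has 2^46 = 70368744177664 vertices. The 43-cube has 2^43 = 8796093022208 vertices. Ratio: 70368744177664/8796093022208 = 8.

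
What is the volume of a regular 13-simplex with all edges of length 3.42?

V = (3.42^13 / 13!) · √((13+1) / 2^13) ≈ 5.81337e-05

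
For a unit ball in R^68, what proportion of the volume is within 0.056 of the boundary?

Shell fraction = 1 - (1-0.056)^68 ≈ 0.980135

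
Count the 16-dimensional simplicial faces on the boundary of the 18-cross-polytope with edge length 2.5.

Number of 16-faces = 2^(16+1) · C(18,16+1) = 131072 · 18 = 2359296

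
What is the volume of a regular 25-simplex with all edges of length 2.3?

For a regular n-simplex with edge a, V = (a^n / n!)·√((n+1)/2^n). With a=2.3, n=25: V ≈ 6.26848e-20.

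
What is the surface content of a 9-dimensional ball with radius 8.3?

|∂B_9(8.3)| ≈ 6.68629e+08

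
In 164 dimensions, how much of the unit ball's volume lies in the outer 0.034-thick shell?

Shell fraction = 1 - (1-0.034)^164 ≈ 0.996562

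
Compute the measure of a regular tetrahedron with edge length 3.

Volume = (√2/12) · 3³ = 3.18198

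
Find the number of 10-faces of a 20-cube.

f_10(20-cube) = (20 choose 10) · 2^10 = 189190144.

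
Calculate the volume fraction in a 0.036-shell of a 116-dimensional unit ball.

Shell fraction = 1 - (1-0.036)^116 ≈ 0.985779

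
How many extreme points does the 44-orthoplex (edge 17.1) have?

The 44-dimensional cross-polytope has 2n = 2·44 = 88 vertices.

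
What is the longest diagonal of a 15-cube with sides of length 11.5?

Diagonal = √15 · 11.5 ≈ 44.5393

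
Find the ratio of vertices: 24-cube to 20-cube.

The 24-cube has 2^24 = 16777216 vertices. The 20-cube has 2^20 = 1048576 vertices. Ratio: 16777216/1048576 = 16.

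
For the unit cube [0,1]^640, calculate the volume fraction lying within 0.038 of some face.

Shell fraction = 1 - (1-0.076)^640 ≈ 1 - 1.072e-22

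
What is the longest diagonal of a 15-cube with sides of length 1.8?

The space diagonal of an n-cube of side s is s√n. Here 1.8·√15 ≈ 6.97137.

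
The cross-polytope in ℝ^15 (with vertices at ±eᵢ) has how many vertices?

An n-cross-polytope has 2n vertices; here n = 15, giving 30.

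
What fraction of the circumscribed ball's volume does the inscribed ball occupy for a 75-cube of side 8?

V_in / V_out = (r_in/r_out)^75 = (1/√75)^75 = 75^(-75/2) ≈ 4.84398e-71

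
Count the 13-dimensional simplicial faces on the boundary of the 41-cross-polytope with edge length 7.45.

f_13(41-orthoplex) = 2^14 · (41 choose 14) = 577374662164480.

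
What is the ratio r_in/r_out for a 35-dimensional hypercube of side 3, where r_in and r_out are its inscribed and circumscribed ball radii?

For an n-cube of any side s, the inradius is s/2 and the circumradius is s√n/2, so the ratio is 1/√35 ≈ 0.169031.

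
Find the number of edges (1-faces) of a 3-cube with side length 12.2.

Number of 1-faces = C(3,1) · 2^(3-1) = 3 · 4 = 12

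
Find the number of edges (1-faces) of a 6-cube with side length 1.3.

An n-cube has C(n,k)·2^(n-k) k-faces. Here C(6,1)·2^5 = 6·32 = 192.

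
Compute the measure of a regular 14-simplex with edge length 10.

V = (10^14 / 14!) · √((14+1) / 2^14) ≈ 34.7078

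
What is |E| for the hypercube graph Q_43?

An n-cube has n·2^(n-1) edges. With n = 43: 43·4398046511104 = 189115999977472.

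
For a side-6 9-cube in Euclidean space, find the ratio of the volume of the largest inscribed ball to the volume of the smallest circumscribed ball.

Volume scales as r^n, and r_in/r_out = 1/√9, giving (1/√9)^9 ≈ 5.08053e-05.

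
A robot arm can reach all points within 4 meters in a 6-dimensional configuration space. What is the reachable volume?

The n-ball volume is π^(n/2)·r^n/Γ(n/2+1). With n=6, r=4: V = 2048·π^3/3 ≈ 21167.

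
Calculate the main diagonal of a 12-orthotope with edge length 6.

Diagonal = √12 · 6 ≈ 20.7846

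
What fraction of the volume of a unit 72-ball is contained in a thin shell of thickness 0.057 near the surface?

1 - (1-0.057)^72 ≈ 0.985384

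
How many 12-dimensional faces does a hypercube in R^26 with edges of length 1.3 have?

f_12(26-cube) = (26 choose 12) · 2^14 = 158231756800.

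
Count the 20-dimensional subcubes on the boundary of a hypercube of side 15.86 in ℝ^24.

f_20(24-cube) = (24 choose 20) · 2^4 = 170016.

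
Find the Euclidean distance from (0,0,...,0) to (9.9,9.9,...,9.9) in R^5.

Diagonal = √5 · 9.9 ≈ 22.1371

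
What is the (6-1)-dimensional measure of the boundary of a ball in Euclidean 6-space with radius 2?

|∂B_6(2)| = 32·π^3 ≈ 992.201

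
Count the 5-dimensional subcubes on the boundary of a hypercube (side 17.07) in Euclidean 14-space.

f_5(14-cube) = (14 choose 5) · 2^9 = 1025024.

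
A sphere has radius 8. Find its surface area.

S = n·V_n(r)/r = 3·V_3(8)/8 (volume-to-surface relation), giving 4πr² = 4π·(8)² ≈ 804.248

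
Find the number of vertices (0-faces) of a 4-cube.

Number of 0-faces = C(4,0) · 2^(4-0) = 1 · 16 = 16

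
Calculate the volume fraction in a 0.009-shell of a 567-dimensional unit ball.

Shell fraction = 1 - (1-0.009)^567 ≈ 0.99406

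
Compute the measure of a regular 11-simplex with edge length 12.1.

For a regular n-simplex with edge a, V = (a^n / n!)·√((n+1)/2^n). With a=12.1, n=11: V ≈ 1561.02.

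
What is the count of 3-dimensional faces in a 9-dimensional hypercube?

Number of 3-faces = C(9,3) · 2^(9-3) = 84 · 64 = 5376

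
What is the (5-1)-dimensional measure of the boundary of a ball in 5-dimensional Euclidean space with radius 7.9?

The surface area of an n-ball is 2π^(n/2) r^(n-1) / Γ(n/2). For n=5, r=7.9: 102513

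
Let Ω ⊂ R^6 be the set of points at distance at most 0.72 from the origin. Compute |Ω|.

V_6(0.72) = π^(6/2) · (0.72)^6 / Γ(6/2 + 1) ≈ 0.719935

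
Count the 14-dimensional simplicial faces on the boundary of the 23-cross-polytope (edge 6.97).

Each 14-face is the convex hull of 15 vertices, one chosen as ±e_i from each of 15 distinct axes: 2^15·C(23,15) = 16066609152.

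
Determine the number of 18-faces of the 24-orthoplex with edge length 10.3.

An n-cross-polytope has 2^(k+1)·C(n,k+1) k-faces. Here 2^19·C(24,19) = 524288·42504 = 22284337152.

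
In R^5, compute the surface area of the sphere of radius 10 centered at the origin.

The surface area of an n-ball is 2π^(n/2) r^(n-1) / Γ(n/2). For n=5, r=10: 80000·π^2/3 ≈ 263189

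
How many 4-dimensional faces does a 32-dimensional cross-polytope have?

Number of 4-faces = 2^(4+1) · C(32,4+1) = 32 · 201376 = 6444032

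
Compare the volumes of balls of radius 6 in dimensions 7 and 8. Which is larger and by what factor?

V_7(6) ≈ 1.32263e+06, V_8(6) ≈ 6.81708e+06. The 8-ball is larger by a factor of 5.154.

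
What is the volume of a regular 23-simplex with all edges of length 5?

For a regular n-simplex with edge a, V = (a^n / n!)·√((n+1)/2^n). With a=5, n=23: V ≈ 7.79967e-10.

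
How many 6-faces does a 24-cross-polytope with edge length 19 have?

An n-cross-polytope has 2^(k+1)·C(n,k+1) k-faces. Here 2^7·C(24,7) = 128·346104 = 44301312.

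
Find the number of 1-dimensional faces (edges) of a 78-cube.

An n-cube has n·2^(n-1) edges. With n = 78: 78·151115727451828646838272 = 11787026741242634453385216.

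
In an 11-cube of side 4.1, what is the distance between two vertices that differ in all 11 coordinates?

The space diagonal of an n-cube of side s is s√n. Here 4.1·√11 ≈ 13.5982.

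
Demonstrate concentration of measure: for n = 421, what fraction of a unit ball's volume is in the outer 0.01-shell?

1 - (1-0.01)^421 ≈ 0.985465 ≈ 98.55%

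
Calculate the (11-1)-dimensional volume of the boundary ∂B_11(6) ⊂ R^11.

S_11(6) = 2·π^(11/2)·(6)^10 / Γ(11/2) = 143327232·π^5/35 ≈ 1.25317e+09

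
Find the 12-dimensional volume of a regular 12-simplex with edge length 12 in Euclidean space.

V = (12^12 / 12!) · √((12+1) / 2^12) ≈ 1048.65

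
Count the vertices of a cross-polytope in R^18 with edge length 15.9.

The 18-dimensional cross-polytope has 2n = 2·18 = 36 vertices.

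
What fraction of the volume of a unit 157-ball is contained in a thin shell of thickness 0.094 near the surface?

1 - (1-0.094)^157 ≈ 0.9999998142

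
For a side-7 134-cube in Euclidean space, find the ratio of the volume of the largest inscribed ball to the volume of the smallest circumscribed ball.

Volume scales as r^n, and r_in/r_out = 1/√134, giving (1/√134)^134 ≈ 3.04774e-143.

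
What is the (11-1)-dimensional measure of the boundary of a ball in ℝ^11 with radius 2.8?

S = n·V_n(r)/r = 11·V_11(2.8)/2.8 (volume-to-surface relation), giving 613872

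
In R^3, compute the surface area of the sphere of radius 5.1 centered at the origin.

S_3(5.1) = 2·π^(3/2)·(5.1)^2 / Γ(3/2) = 4πr² = 4π·(5.1)² ≈ 326.851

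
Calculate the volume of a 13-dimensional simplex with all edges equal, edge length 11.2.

For a regular n-simplex with edge a, V = (a^n / n!)·√((n+1)/2^n). With a=11.2, n=13: V ≈ 289.683.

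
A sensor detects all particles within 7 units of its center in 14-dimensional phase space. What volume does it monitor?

V = 96889010407·π^7/720 ≈ 4.06435e+11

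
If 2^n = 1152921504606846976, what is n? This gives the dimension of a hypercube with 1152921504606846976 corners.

Since 2^n = 1152921504606846976, we have n = 60.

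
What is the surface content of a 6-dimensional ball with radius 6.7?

The surface area of an n-ball is 2π^(n/2) r^(n-1) / Γ(n/2). For n=6, r=6.7: 418624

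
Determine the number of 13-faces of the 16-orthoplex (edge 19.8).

f_13(16-orthoplex) = 2^14 · (16 choose 14) = 1966080.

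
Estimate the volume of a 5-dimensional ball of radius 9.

V_5(9) = π^(5/2) · (9)^5 / Γ(5/2 + 1) = 157464·π^2/5 ≈ 310821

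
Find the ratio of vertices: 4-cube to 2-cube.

The 4-cube has 2^4 = 16 vertices. The 2-cube has 2^2 = 4 vertices. Ratio: 16/4 = 4.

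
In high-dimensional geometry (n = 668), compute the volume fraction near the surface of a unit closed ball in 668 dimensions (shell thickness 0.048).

1 - (1-0.048)^668 ≈ 1 - 5.364e-15 ≈ (100 - 5.33e-13)%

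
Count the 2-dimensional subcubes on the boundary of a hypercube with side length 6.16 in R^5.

f_2(5-cube) = (5 choose 2) · 2^3 = 80.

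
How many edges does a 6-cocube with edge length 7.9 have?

f_1(6-orthoplex) = 2^2 · (6 choose 2) = 60.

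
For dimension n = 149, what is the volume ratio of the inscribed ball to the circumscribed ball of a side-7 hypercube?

The radii are 7/2 and 7√149/2, so the volume ratio is (1/√149)^149 = 149^{-149/2} ≈ 1.25205e-162.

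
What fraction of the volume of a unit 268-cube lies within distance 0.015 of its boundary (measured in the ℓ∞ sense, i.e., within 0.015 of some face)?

1 - (1 - 2·0.015)^268 = 1 - 0.97^268 ≈ 0.999715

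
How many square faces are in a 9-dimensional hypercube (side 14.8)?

An n-cube has C(n,k)·2^(n-k) k-faces. Here C(9,2)·2^7 = 36·128 = 4608.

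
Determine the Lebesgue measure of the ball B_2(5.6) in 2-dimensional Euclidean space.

Volume = π^{2/2}·(5.6)^2/Γ(2) ≈ 98.5203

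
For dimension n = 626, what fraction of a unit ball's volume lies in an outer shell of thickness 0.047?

1 - (1-0.047)^626 ≈ 1 - 8.169e-14 ≈ (100 - 8.17e-12)%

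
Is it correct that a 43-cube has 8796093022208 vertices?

True. The 43-cube has 2^43 = 8796093022208 vertices.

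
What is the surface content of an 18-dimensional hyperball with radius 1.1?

S_18(1.1) = 2·π^(18/2)·(1.1)^17 / Γ(18/2) ≈ 7.47367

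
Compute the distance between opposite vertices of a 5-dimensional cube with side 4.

The space diagonal of an n-cube of side s is s√n. Here 4·√5 ≈ 8.94427.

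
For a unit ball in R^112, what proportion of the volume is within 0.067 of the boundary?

1 - (1-0.067)^112 ≈ 0.999577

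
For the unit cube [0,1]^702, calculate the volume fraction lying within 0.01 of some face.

1 - (1 - 2·0.01)^702 = 1 - 0.98^702 ≈ 0.999999307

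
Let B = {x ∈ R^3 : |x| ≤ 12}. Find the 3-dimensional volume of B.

The n-ball volume is π^(n/2)·r^n/Γ(n/2+1). With n=3, r=12: V = 2304·π ≈ 7238.23.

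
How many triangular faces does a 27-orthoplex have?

Each 2-face is the convex hull of 3 vertices, one chosen as ±e_i from each of 3 distinct axes: 2^3·C(27,3) = 23400.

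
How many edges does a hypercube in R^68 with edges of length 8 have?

An n-cube has n·2^(n-1) edges. With n = 68: 68·147573952589676412928 = 10035028776097996079104.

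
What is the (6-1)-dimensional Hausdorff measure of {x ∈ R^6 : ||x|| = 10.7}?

S = n·V_n(r)/r = 6·V_6(10.7)/10.7 (volume-to-surface relation), giving 4.34879e+06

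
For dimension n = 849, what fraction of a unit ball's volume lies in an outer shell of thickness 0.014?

1 - (1-0.014)^849 ≈ 0.999994 ≈ 99.999367%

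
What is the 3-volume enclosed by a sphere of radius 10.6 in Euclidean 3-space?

The n-ball volume is π^(n/2)·r^n/Γ(n/2+1). With n=3, r=10.6: V ≈ 4988.92.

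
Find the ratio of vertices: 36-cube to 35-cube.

The 36-cube has 2^36 = 68719476736 vertices. The 35-cube has 2^35 = 34359738368 vertices. Ratio: 68719476736/34359738368 = 2.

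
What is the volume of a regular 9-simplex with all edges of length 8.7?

For a regular n-simplex with edge a, V = (a^n / n!)·√((n+1)/2^n). With a=8.7, n=9: V ≈ 109.97.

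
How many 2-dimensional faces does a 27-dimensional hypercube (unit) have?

Choose 2 of 27 axes to span the face (C(27,2) = 351 ways), then fix each of the remaining 25 coordinates at one of its two extreme values (2^25 = 33554432 ways): 351·33554432 = 11777605632.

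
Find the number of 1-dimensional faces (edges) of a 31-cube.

Each of the 2^31 = 2147483648 vertices has degree 31; total edges = 31·2^31/2 = 33285996544.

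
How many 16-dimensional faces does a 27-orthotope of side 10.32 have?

An n-cube has C(n,k)·2^(n-k) k-faces. Here C(27,16)·2^11 = 13037895·2048 = 26701608960.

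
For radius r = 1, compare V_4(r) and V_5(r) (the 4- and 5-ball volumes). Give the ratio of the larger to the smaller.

V_4(1) ≈ 4.9348, V_5(1) ≈ 5.26379. The 5-ball is larger by a factor of 1.067.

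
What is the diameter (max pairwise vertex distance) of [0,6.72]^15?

Diagonal = √15 · 6.72 ≈ 26.0264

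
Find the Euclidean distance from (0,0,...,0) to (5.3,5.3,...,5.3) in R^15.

The space diagonal of an n-cube of side s is s√n. Here 5.3·√15 ≈ 20.5268.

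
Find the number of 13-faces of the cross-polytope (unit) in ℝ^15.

f_13(15-orthoplex) = 2^14 · (15 choose 14) = 245760.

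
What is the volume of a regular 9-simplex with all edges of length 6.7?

Volume = 6.7^9 · √(10/2^9) / 9! ≈ 10.4779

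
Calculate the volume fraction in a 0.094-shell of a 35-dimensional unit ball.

1 - (1-0.094)^35 ≈ 0.968415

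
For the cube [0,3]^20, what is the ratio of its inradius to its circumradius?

Ratio = (s/2)/(s√20/2) = 20^(-1/2) ≈ 0.223607.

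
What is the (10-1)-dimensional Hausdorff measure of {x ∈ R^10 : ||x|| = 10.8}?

The surface area of an n-ball is 2π^(n/2) r^(n-1) / Γ(n/2). For n=10, r=10.8: 5.09779e+10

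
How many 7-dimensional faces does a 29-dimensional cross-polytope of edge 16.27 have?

An n-cross-polytope has 2^(k+1)·C(n,k+1) k-faces. Here 2^8·C(29,8) = 256·4292145 = 1098789120.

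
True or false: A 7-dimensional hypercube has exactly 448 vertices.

False. The 7-cube has 2^7 = 128 vertices.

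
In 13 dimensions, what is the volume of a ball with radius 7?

V = 1771684761728·π^6/19305 ≈ 8.82299e+10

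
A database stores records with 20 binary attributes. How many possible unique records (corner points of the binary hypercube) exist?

An n-cube has 2^n vertices; for n = 20 that is 2^20 = 1048576.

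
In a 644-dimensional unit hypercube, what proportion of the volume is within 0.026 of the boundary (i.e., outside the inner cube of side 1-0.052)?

1 - (1 - 2·0.026)^644 = 1 - 0.948^644 ≈ 1 - 1.16e-15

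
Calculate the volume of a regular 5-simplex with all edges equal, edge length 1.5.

V = (1.5^5 / 5!) · √((5+1) / 2^5) ≈ 0.0274016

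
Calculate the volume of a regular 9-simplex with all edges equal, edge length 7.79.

V_9 = √(10) · 7.79^9 / (9! · 2^(9/2)) ≈ 40.6854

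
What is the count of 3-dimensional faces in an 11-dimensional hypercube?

Number of 3-faces = C(11,3) · 2^(11-3) = 165 · 256 = 42240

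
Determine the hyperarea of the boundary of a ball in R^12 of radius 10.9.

S_12(10.9) = 2·π^(12/2)·(10.9)^11 / Γ(12/2) ≈ 4.13466e+12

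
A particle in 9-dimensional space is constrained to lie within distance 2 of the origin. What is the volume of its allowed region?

Volume = π^{9/2}·(2)^9/Γ(11/2) = 16384·π^4/945 ≈ 1688.84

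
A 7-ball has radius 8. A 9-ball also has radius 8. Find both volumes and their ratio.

V_7(8) ≈ 9.90855e+06. V_9(8) ≈ 4.42718e+08. Ratio V_7/V_9 ≈ 0.02238.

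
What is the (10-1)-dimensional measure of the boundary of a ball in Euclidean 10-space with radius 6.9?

The surface area of an n-ball is 2π^(n/2) r^(n-1) / Γ(n/2). For n=10, r=6.9: 9.04086e+08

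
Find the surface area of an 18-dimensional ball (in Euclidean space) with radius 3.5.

|∂B_18(3.5)| = 33232930569601·π^9/377487360 ≈ 2.62431e+09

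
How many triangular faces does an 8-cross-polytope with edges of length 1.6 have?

f_2(8-orthoplex) = 2^3 · (8 choose 3) = 448.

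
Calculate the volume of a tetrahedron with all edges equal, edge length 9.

Volume = (√2/12) · 9³ = 85.9135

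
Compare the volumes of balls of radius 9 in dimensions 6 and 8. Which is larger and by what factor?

V_6(9) ≈ 2.74633e+06, V_8(9) ≈ 1.74714e+08. The 8-ball is larger by a factor of 63.62.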